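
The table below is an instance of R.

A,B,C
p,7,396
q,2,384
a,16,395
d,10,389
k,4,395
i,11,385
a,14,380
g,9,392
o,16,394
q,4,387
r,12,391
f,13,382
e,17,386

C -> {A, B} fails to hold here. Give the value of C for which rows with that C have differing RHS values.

C=396: 1 row → {A,B} = (p, 7) ✓
C=384: 1 row → {A,B} = (q, 2) ✓
C=395: 2 rows → {A,B} takes values {(a, 16), (k, 4)} — violation
C=389: 1 row → {A,B} = (d, 10) ✓
C=385: 1 row → {A,B} = (i, 11) ✓
C=380: 1 row → {A,B} = (a, 14) ✓
C=392: 1 row → {A,B} = (g, 9) ✓
C=394: 1 row → {A,B} = (o, 16) ✓
C=387: 1 row → {A,B} = (q, 4) ✓
C=391: 1 row → {A,B} = (r, 12) ✓
C=382: 1 row → {A,B} = (f, 13) ✓
C=386: 1 row → {A,B} = (e, 17) ✓
The only C value with inconsistent RHS is C=395.

395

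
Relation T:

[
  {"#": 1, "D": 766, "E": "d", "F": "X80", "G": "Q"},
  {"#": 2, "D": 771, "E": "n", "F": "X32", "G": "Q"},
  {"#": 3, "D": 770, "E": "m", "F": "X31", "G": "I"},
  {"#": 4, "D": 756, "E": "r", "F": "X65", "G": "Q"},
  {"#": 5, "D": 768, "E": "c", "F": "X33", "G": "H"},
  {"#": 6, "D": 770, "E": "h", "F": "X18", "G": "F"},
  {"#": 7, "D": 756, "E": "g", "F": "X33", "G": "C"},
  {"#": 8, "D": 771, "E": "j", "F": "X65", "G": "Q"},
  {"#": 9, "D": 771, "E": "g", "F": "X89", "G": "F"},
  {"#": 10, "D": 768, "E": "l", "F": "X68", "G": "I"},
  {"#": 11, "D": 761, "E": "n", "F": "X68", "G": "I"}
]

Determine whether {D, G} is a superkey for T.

Rows 2 and 8 have the same {D, G} value (D=771, G=Q) but are distinct tuples, so {D, G} does not determine every attribute — not a superkey.

No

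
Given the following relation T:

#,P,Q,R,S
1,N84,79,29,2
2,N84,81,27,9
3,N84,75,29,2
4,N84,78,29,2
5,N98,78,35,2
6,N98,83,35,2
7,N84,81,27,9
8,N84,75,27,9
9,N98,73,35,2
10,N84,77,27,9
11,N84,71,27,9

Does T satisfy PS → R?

(P=N84, S=2): rows 1, 3, 4 → R = 29, 29, 29 ✓
(P=N84, S=9): rows 2, 7, 8, 10, 11 → R = 27, 27, 27, 27, 27 ✓
(P=N98, S=2): rows 5, 6, 9 → R = 35, 35, 35 ✓
Every PS value is associated with a single R value, so PS → R holds.

Yes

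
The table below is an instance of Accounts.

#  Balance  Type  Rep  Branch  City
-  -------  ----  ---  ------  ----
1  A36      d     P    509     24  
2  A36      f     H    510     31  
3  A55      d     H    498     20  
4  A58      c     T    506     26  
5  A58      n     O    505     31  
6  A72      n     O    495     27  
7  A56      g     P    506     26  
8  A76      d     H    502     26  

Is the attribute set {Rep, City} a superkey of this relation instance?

Yes

All 8 rows have distinct {Rep, City} values, so {Rep, City} → (all attributes) holds and {Rep, City} is a superkey.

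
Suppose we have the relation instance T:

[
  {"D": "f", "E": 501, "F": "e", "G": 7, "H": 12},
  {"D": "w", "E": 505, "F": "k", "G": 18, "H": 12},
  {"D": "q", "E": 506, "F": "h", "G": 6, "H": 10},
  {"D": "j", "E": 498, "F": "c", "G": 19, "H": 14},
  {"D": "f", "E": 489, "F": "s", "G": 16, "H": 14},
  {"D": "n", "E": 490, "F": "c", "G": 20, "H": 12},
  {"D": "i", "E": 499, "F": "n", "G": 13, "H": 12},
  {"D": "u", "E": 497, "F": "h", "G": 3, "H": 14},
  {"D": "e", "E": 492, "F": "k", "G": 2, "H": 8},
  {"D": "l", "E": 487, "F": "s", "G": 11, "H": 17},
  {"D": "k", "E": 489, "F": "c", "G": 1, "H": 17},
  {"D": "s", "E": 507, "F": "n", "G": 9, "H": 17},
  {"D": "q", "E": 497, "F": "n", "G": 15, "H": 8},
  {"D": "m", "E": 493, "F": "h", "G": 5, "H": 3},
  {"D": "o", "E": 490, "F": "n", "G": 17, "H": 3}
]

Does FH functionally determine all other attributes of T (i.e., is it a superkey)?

Yes

All 15 rows have distinct FH values, so FH → (all attributes) holds and FH is a superkey.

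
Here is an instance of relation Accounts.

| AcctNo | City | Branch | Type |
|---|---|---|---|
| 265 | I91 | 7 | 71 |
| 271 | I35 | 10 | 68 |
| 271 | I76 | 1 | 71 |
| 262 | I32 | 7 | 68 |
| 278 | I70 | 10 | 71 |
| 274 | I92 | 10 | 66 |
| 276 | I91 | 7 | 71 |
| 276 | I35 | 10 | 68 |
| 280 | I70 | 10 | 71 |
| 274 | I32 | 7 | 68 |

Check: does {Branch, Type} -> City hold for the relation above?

Yes

(Branch=7, Type=71): 2 rows → City = I91, I91 ✓
(Branch=10, Type=68): 2 rows → City = I35, I35 ✓
(Branch=1, Type=71): 1 row → City = I76 ✓
(Branch=7, Type=68): 2 rows → City = I32, I32 ✓
(Branch=10, Type=71): 2 rows → City = I70, I70 ✓
(Branch=10, Type=66): 1 row → City = I92 ✓
Every {Branch, Type} value is associated with a single City value, so {Branch, Type} -> City holds.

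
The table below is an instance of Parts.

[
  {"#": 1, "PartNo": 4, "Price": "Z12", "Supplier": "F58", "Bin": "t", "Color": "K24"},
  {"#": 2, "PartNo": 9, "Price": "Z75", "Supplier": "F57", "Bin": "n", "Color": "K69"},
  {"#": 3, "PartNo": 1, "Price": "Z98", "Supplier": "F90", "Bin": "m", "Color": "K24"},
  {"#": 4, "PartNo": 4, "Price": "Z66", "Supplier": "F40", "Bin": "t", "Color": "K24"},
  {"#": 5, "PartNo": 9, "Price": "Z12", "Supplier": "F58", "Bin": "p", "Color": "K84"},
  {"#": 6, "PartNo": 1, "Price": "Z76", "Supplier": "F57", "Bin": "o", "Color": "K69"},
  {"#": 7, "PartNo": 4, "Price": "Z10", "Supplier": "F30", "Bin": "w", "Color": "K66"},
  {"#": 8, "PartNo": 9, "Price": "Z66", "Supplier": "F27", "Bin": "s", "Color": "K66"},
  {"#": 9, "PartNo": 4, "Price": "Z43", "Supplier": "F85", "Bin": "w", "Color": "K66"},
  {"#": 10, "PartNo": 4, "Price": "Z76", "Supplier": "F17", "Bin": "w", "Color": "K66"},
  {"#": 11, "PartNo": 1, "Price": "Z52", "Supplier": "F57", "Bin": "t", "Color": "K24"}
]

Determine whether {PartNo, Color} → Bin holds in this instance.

No

(PartNo=4, Color=K24): rows 1, 4 → Bin = t, t ✓
(PartNo=9, Color=K69): row 2 → Bin = n ✓
(PartNo=1, Color=K24): rows 3, 11 → Bin takes values {m, t} — violation
(PartNo=9, Color=K84): row 5 → Bin = p ✓
(PartNo=1, Color=K69): row 6 → Bin = o ✓
(PartNo=4, Color=K66): rows 7, 9, 10 → Bin = w, w, w ✓
(PartNo=9, Color=K66): row 8 → Bin = s ✓
Two rows agree on {PartNo, Color} but differ on Bin, so {PartNo, Color} → Bin does not hold.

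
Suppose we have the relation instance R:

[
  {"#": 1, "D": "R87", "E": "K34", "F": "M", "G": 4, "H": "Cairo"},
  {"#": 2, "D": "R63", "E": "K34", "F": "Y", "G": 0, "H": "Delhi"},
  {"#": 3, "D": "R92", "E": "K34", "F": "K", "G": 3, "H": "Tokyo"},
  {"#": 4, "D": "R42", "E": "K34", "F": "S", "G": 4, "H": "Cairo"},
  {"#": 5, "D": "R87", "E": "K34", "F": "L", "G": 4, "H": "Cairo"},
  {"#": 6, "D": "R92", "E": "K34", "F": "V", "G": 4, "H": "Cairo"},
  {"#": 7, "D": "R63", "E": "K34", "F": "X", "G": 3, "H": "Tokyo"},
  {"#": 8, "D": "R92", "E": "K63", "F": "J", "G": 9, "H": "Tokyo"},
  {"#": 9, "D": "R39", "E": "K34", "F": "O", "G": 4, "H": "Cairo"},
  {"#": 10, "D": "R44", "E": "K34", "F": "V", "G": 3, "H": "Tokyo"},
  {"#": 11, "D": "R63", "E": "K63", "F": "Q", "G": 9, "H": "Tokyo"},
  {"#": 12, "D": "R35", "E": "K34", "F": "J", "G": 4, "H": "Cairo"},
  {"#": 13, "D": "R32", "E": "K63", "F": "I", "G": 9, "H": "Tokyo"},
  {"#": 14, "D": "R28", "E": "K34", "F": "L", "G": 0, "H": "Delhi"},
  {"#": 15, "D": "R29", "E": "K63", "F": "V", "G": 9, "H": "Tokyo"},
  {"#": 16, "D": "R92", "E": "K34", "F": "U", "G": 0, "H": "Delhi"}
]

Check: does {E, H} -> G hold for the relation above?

(E=K34, H=Cairo): rows 1, 4, 5, 6, 9, 12 → G = 4, 4, 4, 4, 4, 4 ✓
(E=K34, H=Delhi): rows 2, 14, 16 → G = 0, 0, 0 ✓
(E=K34, H=Tokyo): rows 3, 7, 10 → G = 3, 3, 3 ✓
(E=K63, H=Tokyo): rows 8, 11, 13, 15 → G = 9, 9, 9, 9 ✓
Every {E, H} value is associated with a single G value, so {E, H} -> G holds.

Yes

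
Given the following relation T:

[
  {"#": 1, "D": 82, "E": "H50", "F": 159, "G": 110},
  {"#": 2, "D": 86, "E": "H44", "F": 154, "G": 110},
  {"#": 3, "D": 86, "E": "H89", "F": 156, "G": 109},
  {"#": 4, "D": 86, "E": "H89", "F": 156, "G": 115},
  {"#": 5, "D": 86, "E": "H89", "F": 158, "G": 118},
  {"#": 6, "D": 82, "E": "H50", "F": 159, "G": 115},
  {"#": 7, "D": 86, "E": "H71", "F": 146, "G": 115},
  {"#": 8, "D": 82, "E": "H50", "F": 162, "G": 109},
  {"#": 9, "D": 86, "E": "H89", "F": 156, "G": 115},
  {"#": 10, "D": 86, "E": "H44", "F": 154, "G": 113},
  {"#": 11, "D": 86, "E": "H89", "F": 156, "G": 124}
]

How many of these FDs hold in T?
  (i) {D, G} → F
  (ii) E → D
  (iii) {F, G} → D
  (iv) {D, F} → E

3

(i) {D, G} → F: (D=86, G=115): rows 4, 7, 9 → F takes values {156, 146} — violation — fails.
(ii) E → D: every LHS value maps to a single RHS value — holds.
(iii) {F, G} → D: every LHS value maps to a single RHS value — holds.
(iv) {D, F} → E: every LHS value maps to a single RHS value — holds.
3 of the 4 dependencies hold.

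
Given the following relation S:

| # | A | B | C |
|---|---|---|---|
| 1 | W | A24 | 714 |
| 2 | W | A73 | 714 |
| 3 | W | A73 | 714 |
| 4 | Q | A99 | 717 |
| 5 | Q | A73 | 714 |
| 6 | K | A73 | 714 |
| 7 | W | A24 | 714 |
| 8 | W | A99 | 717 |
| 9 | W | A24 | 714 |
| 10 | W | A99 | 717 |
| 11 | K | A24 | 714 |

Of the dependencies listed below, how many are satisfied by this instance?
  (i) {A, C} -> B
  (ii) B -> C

(i) {A, C} -> B: (A=W, C=714): rows 1, 2, 3, 7, 9 → B takes values {A24, A73} — violation; (A=K, C=714): rows 6, 11 → B takes values {A73, A24} — violation — fails.
(ii) B -> C: every LHS value maps to a single RHS value — holds.
1 of the 2 dependencies holds.

1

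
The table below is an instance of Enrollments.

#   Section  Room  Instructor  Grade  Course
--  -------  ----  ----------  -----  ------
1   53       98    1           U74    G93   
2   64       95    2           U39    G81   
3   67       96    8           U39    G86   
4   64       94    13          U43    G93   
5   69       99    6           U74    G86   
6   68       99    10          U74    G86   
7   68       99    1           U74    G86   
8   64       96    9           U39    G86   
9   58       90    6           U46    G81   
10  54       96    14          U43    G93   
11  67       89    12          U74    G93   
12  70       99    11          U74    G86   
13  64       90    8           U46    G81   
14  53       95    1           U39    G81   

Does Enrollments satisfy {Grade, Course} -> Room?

(Grade=U74, Course=G93): rows 1, 11 → Room takes values {98, 89} — violation
(Grade=U39, Course=G81): rows 2, 14 → Room = 95, 95 ✓
(Grade=U39, Course=G86): rows 3, 8 → Room = 96, 96 ✓
(Grade=U43, Course=G93): rows 4, 10 → Room takes values {94, 96} — violation
(Grade=U74, Course=G86): rows 5, 6, 7, 12 → Room = 99, 99, 99, 99 ✓
(Grade=U46, Course=G81): rows 9, 13 → Room = 90, 90 ✓
Two rows agree on {Grade, Course} but differ on Room, so {Grade, Course} -> Room does not hold.

No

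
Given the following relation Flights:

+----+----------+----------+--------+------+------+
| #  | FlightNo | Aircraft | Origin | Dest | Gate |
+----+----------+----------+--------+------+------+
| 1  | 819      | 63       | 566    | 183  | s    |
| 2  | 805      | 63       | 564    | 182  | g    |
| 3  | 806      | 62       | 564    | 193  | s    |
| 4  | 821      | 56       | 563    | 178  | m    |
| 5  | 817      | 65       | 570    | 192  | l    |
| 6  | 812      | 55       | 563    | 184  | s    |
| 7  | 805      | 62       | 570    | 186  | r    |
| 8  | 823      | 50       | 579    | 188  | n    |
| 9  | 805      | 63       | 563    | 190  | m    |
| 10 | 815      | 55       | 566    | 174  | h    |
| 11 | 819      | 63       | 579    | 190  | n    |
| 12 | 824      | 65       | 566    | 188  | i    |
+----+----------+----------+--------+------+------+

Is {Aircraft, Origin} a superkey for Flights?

All 12 rows have distinct {Aircraft, Origin} values, so {Aircraft, Origin} → (all attributes) holds and {Aircraft, Origin} is a superkey.

Yes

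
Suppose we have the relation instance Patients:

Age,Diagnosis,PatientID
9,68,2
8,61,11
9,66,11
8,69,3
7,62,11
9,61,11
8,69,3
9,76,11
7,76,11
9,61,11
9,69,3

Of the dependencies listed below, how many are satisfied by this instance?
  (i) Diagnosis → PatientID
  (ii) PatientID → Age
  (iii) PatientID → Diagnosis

(i) Diagnosis → PatientID: every LHS value maps to a single RHS value — holds.
(ii) PatientID → Age: PatientID=11: 7 rows → Age takes values {8, 9, 7} — violation; PatientID=3: 3 rows → Age takes values {8, 9} — violation — fails.
(iii) PatientID → Diagnosis: PatientID=11: 7 rows → Diagnosis takes values {61, 66, 62, 76} — violation — fails.
1 of the 3 dependencies holds.

1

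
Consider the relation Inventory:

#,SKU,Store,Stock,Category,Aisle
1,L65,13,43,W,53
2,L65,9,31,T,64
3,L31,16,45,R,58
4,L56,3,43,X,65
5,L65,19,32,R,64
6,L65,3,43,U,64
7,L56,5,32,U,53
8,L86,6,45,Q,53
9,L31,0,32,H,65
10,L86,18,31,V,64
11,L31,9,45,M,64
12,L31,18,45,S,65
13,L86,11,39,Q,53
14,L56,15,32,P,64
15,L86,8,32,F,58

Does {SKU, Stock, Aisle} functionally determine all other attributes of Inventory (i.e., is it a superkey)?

Yes

All 15 rows have distinct {SKU, Stock, Aisle} values, so {SKU, Stock, Aisle} → (all attributes) holds and {SKU, Stock, Aisle} is a superkey.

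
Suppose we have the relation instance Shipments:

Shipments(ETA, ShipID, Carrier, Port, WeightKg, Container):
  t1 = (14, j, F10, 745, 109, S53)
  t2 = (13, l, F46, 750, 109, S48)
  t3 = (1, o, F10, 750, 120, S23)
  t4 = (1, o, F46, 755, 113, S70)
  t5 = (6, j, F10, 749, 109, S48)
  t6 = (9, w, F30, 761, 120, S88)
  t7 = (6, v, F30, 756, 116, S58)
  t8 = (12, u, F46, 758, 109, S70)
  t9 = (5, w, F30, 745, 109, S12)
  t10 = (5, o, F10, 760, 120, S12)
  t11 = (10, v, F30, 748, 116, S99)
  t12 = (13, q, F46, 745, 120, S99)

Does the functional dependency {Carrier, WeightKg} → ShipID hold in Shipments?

No

(Carrier=F10, WeightKg=109): rows 1, 5 → ShipID = j, j ✓
(Carrier=F46, WeightKg=109): rows 2, 8 → ShipID takes values {l, u} — violation
(Carrier=F10, WeightKg=120): rows 3, 10 → ShipID = o, o ✓
(Carrier=F46, WeightKg=113): row 4 → ShipID = o ✓
(Carrier=F30, WeightKg=120): row 6 → ShipID = w ✓
(Carrier=F30, WeightKg=116): rows 7, 11 → ShipID = v, v ✓
(Carrier=F30, WeightKg=109): row 9 → ShipID = w ✓
(Carrier=F46, WeightKg=120): row 12 → ShipID = q ✓
Two rows agree on {Carrier, WeightKg} but differ on ShipID, so {Carrier, WeightKg} → ShipID does not hold.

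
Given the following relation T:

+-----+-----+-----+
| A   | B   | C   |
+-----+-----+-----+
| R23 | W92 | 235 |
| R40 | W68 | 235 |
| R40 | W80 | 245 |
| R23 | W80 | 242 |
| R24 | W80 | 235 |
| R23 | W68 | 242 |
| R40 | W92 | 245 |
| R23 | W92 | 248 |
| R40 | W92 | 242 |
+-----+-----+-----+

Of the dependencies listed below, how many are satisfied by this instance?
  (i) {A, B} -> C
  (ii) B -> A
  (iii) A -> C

(i) {A, B} -> C: (A=R23, B=W92): 2 rows → C takes values {235, 248} — violation; (A=R40, B=W92): 2 rows → C takes values {245, 242} — violation — fails.
(ii) B -> A: B=W92: 4 rows → A takes values {R23, R40} — violation; B=W68: 2 rows → A takes values {R40, R23} — violation; B=W80: 3 rows → A takes values {R40, R23, R24} — violation — fails.
(iii) A -> C: A=R23: 4 rows → C takes values {235, 242, 248} — violation; A=R40: 4 rows → C takes values {235, 245, 242} — violation — fails.
None of the 3 dependencies hold.

0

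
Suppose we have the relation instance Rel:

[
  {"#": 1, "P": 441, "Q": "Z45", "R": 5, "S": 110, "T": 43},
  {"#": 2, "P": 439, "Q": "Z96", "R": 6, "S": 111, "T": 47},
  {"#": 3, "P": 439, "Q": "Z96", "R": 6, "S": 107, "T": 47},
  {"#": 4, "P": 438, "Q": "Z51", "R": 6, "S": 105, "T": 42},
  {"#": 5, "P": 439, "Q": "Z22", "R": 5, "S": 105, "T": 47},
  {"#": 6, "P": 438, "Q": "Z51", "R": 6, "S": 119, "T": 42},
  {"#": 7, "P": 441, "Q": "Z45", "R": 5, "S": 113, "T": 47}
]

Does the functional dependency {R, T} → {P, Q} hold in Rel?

No

(R=5, T=43): row 1 → {P,Q} = (441, Z45) ✓
(R=6, T=47): rows 2, 3 → {P,Q} = (439, Z96), (439, Z96) ✓
(R=6, T=42): rows 4, 6 → {P,Q} = (438, Z51), (438, Z51) ✓
(R=5, T=47): rows 5, 7 → {P,Q} takes values {(439, Z22), (441, Z45)} — violation
Two rows agree on {R, T} but differ on {P, Q}, so {R, T} → {P, Q} does not hold.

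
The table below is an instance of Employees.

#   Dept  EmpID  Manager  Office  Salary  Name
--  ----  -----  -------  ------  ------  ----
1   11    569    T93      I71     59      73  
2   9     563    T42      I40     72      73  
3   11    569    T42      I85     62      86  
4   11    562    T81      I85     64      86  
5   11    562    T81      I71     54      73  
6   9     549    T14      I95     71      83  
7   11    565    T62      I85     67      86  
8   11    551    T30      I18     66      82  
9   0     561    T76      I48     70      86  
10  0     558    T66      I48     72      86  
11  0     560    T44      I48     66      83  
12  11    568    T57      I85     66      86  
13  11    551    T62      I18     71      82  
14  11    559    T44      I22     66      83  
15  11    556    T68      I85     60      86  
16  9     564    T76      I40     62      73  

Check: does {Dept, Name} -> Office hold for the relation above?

Yes

(Dept=11, Name=73): rows 1, 5 → Office = I71, I71 ✓
(Dept=9, Name=73): rows 2, 16 → Office = I40, I40 ✓
(Dept=11, Name=86): rows 3, 4, 7, 12, 15 → Office = I85, I85, I85, I85, I85 ✓
(Dept=9, Name=83): row 6 → Office = I95 ✓
(Dept=11, Name=82): rows 8, 13 → Office = I18, I18 ✓
(Dept=0, Name=86): rows 9, 10 → Office = I48, I48 ✓
(Dept=0, Name=83): row 11 → Office = I48 ✓
(Dept=11, Name=83): row 14 → Office = I22 ✓
Every {Dept, Name} value is associated with a single Office value, so {Dept, Name} -> Office holds.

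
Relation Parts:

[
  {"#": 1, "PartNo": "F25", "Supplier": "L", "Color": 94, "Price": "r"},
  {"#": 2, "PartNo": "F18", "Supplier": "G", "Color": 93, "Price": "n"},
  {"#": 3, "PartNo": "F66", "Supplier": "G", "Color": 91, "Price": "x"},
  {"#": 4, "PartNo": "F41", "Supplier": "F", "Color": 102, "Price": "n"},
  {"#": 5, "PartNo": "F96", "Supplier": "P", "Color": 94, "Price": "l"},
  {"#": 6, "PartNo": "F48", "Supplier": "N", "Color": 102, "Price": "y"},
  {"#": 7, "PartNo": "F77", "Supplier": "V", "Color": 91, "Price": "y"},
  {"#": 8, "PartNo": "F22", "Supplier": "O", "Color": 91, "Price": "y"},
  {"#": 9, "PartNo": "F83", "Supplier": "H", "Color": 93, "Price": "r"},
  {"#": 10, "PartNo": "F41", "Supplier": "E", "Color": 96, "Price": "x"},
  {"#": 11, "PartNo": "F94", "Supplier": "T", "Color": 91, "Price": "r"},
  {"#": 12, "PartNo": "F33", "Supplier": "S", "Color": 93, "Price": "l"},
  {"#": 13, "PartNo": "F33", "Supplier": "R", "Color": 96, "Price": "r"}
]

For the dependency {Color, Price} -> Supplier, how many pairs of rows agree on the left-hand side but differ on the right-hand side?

1

(Color=91, Price=y): violating pairs (7,8) — 1 pair.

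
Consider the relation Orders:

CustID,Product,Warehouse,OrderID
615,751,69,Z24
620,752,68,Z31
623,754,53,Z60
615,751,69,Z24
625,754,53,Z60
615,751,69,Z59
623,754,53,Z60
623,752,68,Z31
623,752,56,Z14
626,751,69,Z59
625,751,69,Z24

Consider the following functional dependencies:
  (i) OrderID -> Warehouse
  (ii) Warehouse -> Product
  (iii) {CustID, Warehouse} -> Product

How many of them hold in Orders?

(i) OrderID -> Warehouse: every LHS value maps to a single RHS value — holds.
(ii) Warehouse -> Product: every LHS value maps to a single RHS value — holds.
(iii) {CustID, Warehouse} -> Product: every LHS value maps to a single RHS value — holds.
3 of the 3 dependencies hold.

3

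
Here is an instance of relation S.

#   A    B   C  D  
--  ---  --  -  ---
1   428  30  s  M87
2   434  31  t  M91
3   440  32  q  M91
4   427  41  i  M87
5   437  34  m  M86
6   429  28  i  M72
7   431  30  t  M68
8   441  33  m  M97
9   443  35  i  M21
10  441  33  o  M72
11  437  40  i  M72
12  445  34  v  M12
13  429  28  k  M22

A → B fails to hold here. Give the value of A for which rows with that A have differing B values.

A=428: row 1 → B = 30 ✓
A=434: row 2 → B = 31 ✓
A=440: row 3 → B = 32 ✓
A=427: row 4 → B = 41 ✓
A=437: rows 5, 11 → B takes values {34, 40} — violation
A=429: rows 6, 13 → B = 28, 28 ✓
A=431: row 7 → B = 30 ✓
A=441: rows 8, 10 → B = 33, 33 ✓
A=443: row 9 → B = 35 ✓
A=445: row 12 → B = 34 ✓
The only A value with inconsistent B is A=437.

437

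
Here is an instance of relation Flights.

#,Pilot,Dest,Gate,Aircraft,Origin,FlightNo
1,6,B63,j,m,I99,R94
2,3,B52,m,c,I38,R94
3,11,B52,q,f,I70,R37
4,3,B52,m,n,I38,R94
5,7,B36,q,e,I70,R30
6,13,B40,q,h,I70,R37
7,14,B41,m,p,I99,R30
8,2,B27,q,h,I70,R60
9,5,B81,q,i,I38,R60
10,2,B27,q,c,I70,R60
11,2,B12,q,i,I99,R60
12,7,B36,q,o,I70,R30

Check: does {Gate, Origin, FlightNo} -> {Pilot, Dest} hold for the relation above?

(Gate=j, Origin=I99, FlightNo=R94): row 1 → {Pilot,Dest} = (6, B63) ✓
(Gate=m, Origin=I38, FlightNo=R94): rows 2, 4 → {Pilot,Dest} = (3, B52), (3, B52) ✓
(Gate=q, Origin=I70, FlightNo=R37): rows 3, 6 → {Pilot,Dest} takes values {(11, B52), (13, B40)} — violation
(Gate=q, Origin=I70, FlightNo=R30): rows 5, 12 → {Pilot,Dest} = (7, B36), (7, B36) ✓
(Gate=m, Origin=I99, FlightNo=R30): row 7 → {Pilot,Dest} = (14, B41) ✓
(Gate=q, Origin=I70, FlightNo=R60): rows 8, 10 → {Pilot,Dest} = (2, B27), (2, B27) ✓
(Gate=q, Origin=I38, FlightNo=R60): row 9 → {Pilot,Dest} = (5, B81) ✓
(Gate=q, Origin=I99, FlightNo=R60): row 11 → {Pilot,Dest} = (2, B12) ✓
Two rows agree on {Gate, Origin, FlightNo} but differ on {Pilot, Dest}, so {Gate, Origin, FlightNo} -> {Pilot, Dest} does not hold.

No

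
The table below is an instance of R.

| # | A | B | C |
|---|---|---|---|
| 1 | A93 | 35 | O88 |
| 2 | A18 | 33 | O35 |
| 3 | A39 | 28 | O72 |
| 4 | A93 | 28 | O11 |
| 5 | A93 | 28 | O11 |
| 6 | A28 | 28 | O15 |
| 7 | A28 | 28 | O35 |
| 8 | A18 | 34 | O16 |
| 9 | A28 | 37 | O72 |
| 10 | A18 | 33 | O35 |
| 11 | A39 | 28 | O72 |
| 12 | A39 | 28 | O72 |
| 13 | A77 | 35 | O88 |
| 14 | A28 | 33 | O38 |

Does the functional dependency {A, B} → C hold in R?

(A=A93, B=35): row 1 → C = O88 ✓
(A=A18, B=33): rows 2, 10 → C = O35, O35 ✓
(A=A39, B=28): rows 3, 11, 12 → C = O72, O72, O72 ✓
(A=A93, B=28): rows 4, 5 → C = O11, O11 ✓
(A=A28, B=28): rows 6, 7 → C takes values {O15, O35} — violation
(A=A18, B=34): row 8 → C = O16 ✓
(A=A28, B=37): row 9 → C = O72 ✓
(A=A77, B=35): row 13 → C = O88 ✓
(A=A28, B=33): row 14 → C = O38 ✓
Two rows agree on {A, B} but differ on C, so {A, B} → C does not hold.

No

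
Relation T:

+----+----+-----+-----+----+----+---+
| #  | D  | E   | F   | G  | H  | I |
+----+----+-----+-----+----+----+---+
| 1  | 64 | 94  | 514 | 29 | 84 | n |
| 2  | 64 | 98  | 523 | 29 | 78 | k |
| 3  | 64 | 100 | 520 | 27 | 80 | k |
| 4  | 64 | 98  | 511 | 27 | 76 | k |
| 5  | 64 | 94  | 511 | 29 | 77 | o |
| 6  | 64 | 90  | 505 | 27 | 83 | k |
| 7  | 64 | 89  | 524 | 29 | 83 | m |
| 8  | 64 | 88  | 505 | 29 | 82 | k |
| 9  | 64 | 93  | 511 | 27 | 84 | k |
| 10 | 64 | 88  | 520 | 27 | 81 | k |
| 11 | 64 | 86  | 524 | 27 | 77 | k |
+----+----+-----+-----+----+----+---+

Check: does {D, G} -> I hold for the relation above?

(D=64, G=29): rows 1, 2, 5, 7, 8 → I takes values {n, k, o, m} — violation
(D=64, G=27): rows 3, 4, 6, 9, 10, 11 → I = k, k, k, k, k, k ✓
Two rows agree on {D, G} but differ on I, so {D, G} -> I does not hold.

No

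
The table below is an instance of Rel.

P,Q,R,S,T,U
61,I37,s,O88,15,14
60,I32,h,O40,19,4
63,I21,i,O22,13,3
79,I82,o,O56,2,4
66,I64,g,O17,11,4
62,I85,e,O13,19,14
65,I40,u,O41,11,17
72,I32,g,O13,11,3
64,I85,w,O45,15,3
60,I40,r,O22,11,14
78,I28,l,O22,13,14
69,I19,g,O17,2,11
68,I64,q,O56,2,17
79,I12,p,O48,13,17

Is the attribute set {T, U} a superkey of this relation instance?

All 14 rows have distinct {T, U} values, so {T, U} → (all attributes) holds and {T, U} is a superkey.

Yes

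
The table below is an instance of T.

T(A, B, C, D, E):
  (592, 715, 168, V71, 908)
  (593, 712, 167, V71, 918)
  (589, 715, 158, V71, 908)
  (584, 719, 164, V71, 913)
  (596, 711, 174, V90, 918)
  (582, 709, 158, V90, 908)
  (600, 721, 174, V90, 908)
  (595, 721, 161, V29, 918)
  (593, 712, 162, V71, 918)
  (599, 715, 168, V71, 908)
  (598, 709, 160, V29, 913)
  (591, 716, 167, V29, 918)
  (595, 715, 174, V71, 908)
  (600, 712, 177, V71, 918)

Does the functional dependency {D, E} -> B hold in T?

(D=V71, E=908): 4 rows → B = 715, 715, 715, 715 ✓
(D=V71, E=918): 3 rows → B = 712, 712, 712 ✓
(D=V71, E=913): 1 row → B = 719 ✓
(D=V90, E=918): 1 row → B = 711 ✓
(D=V90, E=908): 2 rows → B takes values {709, 721} — violation
(D=V29, E=918): 2 rows → B takes values {721, 716} — violation
(D=V29, E=913): 1 row → B = 709 ✓
Two rows agree on {D, E} but differ on B, so {D, E} -> B does not hold.

No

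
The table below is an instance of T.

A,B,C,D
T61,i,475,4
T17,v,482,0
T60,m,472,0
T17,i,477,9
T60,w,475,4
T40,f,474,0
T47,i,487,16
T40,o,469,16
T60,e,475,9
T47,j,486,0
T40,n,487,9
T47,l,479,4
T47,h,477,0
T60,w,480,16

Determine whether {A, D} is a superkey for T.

Two distinct rows share (A=T47, D=0), so {A, D} does not determine every attribute — not a superkey.

No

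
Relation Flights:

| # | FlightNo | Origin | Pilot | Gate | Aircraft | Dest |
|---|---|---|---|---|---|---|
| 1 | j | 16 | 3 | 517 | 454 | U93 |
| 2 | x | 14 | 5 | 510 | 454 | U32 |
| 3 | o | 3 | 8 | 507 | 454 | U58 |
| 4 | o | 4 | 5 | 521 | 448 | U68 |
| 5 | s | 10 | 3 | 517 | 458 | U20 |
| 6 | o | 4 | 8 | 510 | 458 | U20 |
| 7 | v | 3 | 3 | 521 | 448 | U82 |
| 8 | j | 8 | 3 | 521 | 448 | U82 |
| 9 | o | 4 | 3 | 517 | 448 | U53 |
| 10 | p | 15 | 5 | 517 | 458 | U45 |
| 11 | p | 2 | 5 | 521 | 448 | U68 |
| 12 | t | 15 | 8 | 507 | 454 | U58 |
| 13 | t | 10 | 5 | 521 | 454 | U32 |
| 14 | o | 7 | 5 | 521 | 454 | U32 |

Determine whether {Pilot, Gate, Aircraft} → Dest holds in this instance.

(Pilot=3, Gate=517, Aircraft=454): row 1 → Dest = U93 ✓
(Pilot=5, Gate=510, Aircraft=454): row 2 → Dest = U32 ✓
(Pilot=8, Gate=507, Aircraft=454): rows 3, 12 → Dest = U58, U58 ✓
(Pilot=5, Gate=521, Aircraft=448): rows 4, 11 → Dest = U68, U68 ✓
(Pilot=3, Gate=517, Aircraft=458): row 5 → Dest = U20 ✓
(Pilot=8, Gate=510, Aircraft=458): row 6 → Dest = U20 ✓
(Pilot=3, Gate=521, Aircraft=448): rows 7, 8 → Dest = U82, U82 ✓
(Pilot=3, Gate=517, Aircraft=448): row 9 → Dest = U53 ✓
(Pilot=5, Gate=517, Aircraft=458): row 10 → Dest = U45 ✓
(Pilot=5, Gate=521, Aircraft=454): rows 13, 14 → Dest = U32, U32 ✓
Every {Pilot, Gate, Aircraft} value is associated with a single Dest value, so {Pilot, Gate, Aircraft} → Dest holds.

Yes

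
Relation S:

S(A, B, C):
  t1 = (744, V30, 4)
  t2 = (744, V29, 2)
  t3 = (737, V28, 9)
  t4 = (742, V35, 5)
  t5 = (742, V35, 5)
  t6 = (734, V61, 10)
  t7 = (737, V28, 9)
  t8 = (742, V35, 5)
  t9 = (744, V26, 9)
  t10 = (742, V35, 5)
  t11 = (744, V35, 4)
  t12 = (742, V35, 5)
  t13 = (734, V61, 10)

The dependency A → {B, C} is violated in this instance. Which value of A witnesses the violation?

A=744: rows 1, 2, 9, 11 → {B,C} takes values {(V30, 4), (V29, 2), (V26, 9), (V35, 4)} — violation
A=737: rows 3, 7 → {B,C} = (V28, 9), (V28, 9) ✓
A=742: rows 4, 5, 8, 10, 12 → {B,C} = (V35, 5), (V35, 5), (V35, 5), (V35, 5), (V35, 5) ✓
A=734: rows 6, 13 → {B,C} = (V61, 10), (V61, 10) ✓
The only A value with inconsistent RHS is A=744.

744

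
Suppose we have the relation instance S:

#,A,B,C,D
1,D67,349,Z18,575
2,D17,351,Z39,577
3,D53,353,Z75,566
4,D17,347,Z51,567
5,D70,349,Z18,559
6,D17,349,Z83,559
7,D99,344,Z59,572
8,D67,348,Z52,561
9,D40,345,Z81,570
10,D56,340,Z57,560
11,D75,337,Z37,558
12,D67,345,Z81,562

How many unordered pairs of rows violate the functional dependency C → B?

0

C=Z18: all 2 rows agree on B — 0 pairs.
C=Z81: all 2 rows agree on B — 0 pairs.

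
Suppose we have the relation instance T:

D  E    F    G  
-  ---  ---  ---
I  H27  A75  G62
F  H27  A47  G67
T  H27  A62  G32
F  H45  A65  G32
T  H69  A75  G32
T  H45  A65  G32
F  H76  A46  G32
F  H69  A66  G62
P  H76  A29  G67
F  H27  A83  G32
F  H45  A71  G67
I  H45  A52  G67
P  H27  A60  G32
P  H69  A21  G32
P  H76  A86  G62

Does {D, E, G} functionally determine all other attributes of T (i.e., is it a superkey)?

All 15 rows have distinct {D, E, G} values, so {D, E, G} → (all attributes) holds and {D, E, G} is a superkey.

Yes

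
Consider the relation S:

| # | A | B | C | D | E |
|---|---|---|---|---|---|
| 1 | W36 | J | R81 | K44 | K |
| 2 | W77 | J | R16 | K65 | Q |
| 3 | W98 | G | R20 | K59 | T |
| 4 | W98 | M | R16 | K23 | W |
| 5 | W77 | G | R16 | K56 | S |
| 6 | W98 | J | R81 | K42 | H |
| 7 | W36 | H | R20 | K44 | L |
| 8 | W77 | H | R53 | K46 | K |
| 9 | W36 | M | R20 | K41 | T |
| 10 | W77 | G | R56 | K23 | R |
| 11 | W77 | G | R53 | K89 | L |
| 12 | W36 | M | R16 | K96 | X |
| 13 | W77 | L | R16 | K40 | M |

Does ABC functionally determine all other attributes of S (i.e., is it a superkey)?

All 13 rows have distinct ABC values, so ABC → (all attributes) holds and ABC is a superkey.

Yes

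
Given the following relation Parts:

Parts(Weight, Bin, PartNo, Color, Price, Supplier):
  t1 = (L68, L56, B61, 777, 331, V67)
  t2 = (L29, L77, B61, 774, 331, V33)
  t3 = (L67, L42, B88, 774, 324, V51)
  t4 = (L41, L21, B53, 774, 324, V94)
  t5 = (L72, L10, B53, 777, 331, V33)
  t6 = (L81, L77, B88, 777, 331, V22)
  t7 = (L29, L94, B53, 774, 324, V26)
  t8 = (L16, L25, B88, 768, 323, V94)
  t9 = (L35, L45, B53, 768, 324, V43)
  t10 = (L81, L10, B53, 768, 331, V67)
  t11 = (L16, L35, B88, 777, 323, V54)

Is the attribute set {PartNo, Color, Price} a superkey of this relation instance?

No

Rows 4 and 7 have the same {PartNo, Color, Price} value (PartNo=B53, Color=774, Price=324) but are distinct tuples, so {PartNo, Color, Price} does not determine every attribute — not a superkey.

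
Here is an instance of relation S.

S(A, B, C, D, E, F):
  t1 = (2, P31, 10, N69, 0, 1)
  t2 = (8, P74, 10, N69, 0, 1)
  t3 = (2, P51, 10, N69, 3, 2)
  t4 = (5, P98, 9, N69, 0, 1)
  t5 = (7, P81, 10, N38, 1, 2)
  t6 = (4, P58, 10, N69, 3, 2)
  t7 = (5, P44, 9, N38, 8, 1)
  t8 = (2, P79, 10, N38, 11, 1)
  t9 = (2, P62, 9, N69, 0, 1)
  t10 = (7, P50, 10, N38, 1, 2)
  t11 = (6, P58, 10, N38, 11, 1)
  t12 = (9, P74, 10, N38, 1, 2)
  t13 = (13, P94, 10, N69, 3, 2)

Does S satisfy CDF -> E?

Yes

(C=10, D=N69, F=1): rows 1, 2 → E = 0, 0 ✓
(C=10, D=N69, F=2): rows 3, 6, 13 → E = 3, 3, 3 ✓
(C=9, D=N69, F=1): rows 4, 9 → E = 0, 0 ✓
(C=10, D=N38, F=2): rows 5, 10, 12 → E = 1, 1, 1 ✓
(C=9, D=N38, F=1): row 7 → E = 8 ✓
(C=10, D=N38, F=1): rows 8, 11 → E = 11, 11 ✓
Every CDF value is associated with a single E value, so CDF -> E holds.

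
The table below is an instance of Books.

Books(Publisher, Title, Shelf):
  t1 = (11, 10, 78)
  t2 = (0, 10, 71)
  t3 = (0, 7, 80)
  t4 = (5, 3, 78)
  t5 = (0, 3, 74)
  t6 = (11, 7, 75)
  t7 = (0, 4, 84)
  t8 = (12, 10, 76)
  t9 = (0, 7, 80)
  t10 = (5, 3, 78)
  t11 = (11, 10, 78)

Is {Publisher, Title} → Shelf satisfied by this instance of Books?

Yes

(Publisher=11, Title=10): rows 1, 11 → Shelf = 78, 78 ✓
(Publisher=0, Title=10): row 2 → Shelf = 71 ✓
(Publisher=0, Title=7): rows 3, 9 → Shelf = 80, 80 ✓
(Publisher=5, Title=3): rows 4, 10 → Shelf = 78, 78 ✓
(Publisher=0, Title=3): row 5 → Shelf = 74 ✓
(Publisher=11, Title=7): row 6 → Shelf = 75 ✓
(Publisher=0, Title=4): row 7 → Shelf = 84 ✓
(Publisher=12, Title=10): row 8 → Shelf = 76 ✓
Every {Publisher, Title} value is associated with a single Shelf value, so {Publisher, Title} → Shelf holds.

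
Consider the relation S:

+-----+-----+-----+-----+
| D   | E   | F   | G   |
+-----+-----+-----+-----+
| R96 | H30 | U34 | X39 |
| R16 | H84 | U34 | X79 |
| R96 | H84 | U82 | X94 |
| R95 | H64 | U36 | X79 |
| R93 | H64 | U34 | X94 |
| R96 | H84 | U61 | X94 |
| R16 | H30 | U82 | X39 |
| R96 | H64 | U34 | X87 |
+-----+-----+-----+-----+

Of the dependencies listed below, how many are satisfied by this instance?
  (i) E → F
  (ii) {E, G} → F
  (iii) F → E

0

(i) E → F: E=H30: 2 rows → F takes values {U34, U82} — violation; E=H84: 3 rows → F takes values {U34, U82, U61} — violation; E=H64: 3 rows → F takes values {U36, U34} — violation — fails.
(ii) {E, G} → F: (E=H30, G=X39): 2 rows → F takes values {U34, U82} — violation; (E=H84, G=X94): 2 rows → F takes values {U82, U61} — violation — fails.
(iii) F → E: F=U34: 4 rows → E takes values {H30, H84, H64} — violation; F=U82: 2 rows → E takes values {H84, H30} — violation — fails.
None of the 3 dependencies hold.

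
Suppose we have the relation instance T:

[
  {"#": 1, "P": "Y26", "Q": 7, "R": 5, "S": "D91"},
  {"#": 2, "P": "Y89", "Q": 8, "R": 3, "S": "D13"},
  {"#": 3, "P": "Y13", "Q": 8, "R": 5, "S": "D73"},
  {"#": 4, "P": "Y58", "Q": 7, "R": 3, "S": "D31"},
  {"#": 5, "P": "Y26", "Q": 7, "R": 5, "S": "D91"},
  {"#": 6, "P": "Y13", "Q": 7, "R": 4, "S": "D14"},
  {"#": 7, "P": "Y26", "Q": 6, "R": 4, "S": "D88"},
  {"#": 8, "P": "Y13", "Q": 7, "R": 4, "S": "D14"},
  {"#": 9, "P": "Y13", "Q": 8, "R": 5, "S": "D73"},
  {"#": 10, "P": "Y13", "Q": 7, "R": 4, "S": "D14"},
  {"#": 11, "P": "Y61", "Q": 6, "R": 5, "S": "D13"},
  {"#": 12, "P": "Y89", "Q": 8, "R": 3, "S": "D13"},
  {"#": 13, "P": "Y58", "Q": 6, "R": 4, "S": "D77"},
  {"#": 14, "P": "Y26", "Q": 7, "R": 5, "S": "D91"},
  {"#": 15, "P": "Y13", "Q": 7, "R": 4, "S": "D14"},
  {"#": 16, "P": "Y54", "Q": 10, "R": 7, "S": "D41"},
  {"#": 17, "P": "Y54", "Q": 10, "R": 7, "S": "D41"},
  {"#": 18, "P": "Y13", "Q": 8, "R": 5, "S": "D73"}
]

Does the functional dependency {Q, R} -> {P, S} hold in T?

(Q=7, R=5): rows 1, 5, 14 → {P,S} = (Y26, D91), (Y26, D91), (Y26, D91) ✓
(Q=8, R=3): rows 2, 12 → {P,S} = (Y89, D13), (Y89, D13) ✓
(Q=8, R=5): rows 3, 9, 18 → {P,S} = (Y13, D73), (Y13, D73), (Y13, D73) ✓
(Q=7, R=3): row 4 → {P,S} = (Y58, D31) ✓
(Q=7, R=4): rows 6, 8, 10, 15 → {P,S} = (Y13, D14), (Y13, D14), (Y13, D14), (Y13, D14) ✓
(Q=6, R=4): rows 7, 13 → {P,S} takes values {(Y26, D88), (Y58, D77)} — violation
(Q=6, R=5): row 11 → {P,S} = (Y61, D13) ✓
(Q=10, R=7): rows 16, 17 → {P,S} = (Y54, D41), (Y54, D41) ✓
Two rows agree on {Q, R} but differ on {P, S}, so {Q, R} -> {P, S} does not hold.

No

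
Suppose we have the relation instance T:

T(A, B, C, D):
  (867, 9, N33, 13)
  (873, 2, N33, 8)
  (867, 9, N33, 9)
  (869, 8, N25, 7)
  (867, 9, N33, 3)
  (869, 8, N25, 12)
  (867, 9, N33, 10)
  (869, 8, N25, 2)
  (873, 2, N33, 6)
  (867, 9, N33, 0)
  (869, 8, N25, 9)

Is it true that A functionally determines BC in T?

Yes

A=867: 5 rows → {B,C} = (9, N33), (9, N33), (9, N33), (9, N33), (9, N33) ✓
A=873: 2 rows → {B,C} = (2, N33), (2, N33) ✓
A=869: 4 rows → {B,C} = (8, N25), (8, N25), (8, N25), (8, N25) ✓
Every A value is associated with a single BC value, so A → BC holds.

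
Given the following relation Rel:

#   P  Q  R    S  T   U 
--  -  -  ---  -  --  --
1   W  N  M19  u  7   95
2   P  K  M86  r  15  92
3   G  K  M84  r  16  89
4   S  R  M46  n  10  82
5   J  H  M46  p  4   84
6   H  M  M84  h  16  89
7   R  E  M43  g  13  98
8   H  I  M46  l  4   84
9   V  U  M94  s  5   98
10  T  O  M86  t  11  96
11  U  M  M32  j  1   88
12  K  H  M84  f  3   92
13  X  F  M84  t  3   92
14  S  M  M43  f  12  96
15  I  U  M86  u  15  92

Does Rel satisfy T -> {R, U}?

Yes

T=7: row 1 → {R,U} = (M19, 95) ✓
T=15: rows 2, 15 → {R,U} = (M86, 92), (M86, 92) ✓
T=16: rows 3, 6 → {R,U} = (M84, 89), (M84, 89) ✓
T=10: row 4 → {R,U} = (M46, 82) ✓
T=4: rows 5, 8 → {R,U} = (M46, 84), (M46, 84) ✓
T=13: row 7 → {R,U} = (M43, 98) ✓
T=5: row 9 → {R,U} = (M94, 98) ✓
T=11: row 10 → {R,U} = (M86, 96) ✓
T=1: row 11 → {R,U} = (M32, 88) ✓
T=3: rows 12, 13 → {R,U} = (M84, 92), (M84, 92) ✓
T=12: row 14 → {R,U} = (M43, 96) ✓
Every T value is associated with a single {R, U} value, so T -> {R, U} holds.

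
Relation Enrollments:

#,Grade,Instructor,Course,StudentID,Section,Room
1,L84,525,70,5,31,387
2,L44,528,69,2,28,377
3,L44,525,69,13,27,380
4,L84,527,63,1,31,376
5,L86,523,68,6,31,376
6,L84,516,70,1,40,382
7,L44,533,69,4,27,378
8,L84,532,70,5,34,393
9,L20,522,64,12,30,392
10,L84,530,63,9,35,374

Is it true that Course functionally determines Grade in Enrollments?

Yes

Course=70: rows 1, 6, 8 → Grade = L84, L84, L84 ✓
Course=69: rows 2, 3, 7 → Grade = L44, L44, L44 ✓
Course=63: rows 4, 10 → Grade = L84, L84 ✓
Course=68: row 5 → Grade = L86 ✓
Course=64: row 9 → Grade = L20 ✓
Every Course value is associated with a single Grade value, so Course -> Grade holds.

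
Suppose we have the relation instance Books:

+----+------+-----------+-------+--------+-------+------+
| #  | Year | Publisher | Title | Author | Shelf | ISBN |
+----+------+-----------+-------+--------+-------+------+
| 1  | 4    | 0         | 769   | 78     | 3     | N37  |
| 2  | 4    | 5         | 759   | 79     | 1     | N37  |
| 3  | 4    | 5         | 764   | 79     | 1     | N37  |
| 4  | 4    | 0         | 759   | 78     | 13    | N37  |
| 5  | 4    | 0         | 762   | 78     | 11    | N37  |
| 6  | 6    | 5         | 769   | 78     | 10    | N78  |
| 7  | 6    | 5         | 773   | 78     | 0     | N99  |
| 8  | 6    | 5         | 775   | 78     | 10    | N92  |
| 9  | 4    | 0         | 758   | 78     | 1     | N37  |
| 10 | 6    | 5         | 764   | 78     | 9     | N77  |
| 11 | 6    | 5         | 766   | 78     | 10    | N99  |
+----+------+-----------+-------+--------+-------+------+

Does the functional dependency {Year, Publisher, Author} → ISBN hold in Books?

No

(Year=4, Publisher=0, Author=78): rows 1, 4, 5, 9 → ISBN = N37, N37, N37, N37 ✓
(Year=4, Publisher=5, Author=79): rows 2, 3 → ISBN = N37, N37 ✓
(Year=6, Publisher=5, Author=78): rows 6, 7, 8, 10, 11 → ISBN takes values {N78, N99, N92, N77} — violation
Two rows agree on {Year, Publisher, Author} but differ on ISBN, so {Year, Publisher, Author} → ISBN does not hold.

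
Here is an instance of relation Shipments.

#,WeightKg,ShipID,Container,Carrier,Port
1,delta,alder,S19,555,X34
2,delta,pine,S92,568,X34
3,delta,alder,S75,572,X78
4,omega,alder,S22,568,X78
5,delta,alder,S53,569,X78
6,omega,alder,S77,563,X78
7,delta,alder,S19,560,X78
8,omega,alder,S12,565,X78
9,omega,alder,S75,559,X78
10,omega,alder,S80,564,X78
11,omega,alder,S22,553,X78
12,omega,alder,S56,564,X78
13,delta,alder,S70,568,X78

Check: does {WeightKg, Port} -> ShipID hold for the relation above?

(WeightKg=delta, Port=X34): rows 1, 2 → ShipID takes values {alder, pine} — violation
(WeightKg=delta, Port=X78): rows 3, 5, 7, 13 → ShipID = alder, alder, alder, alder ✓
(WeightKg=omega, Port=X78): rows 4, 6, 8, 9, 10, 11, 12 → ShipID = alder, alder, alder, alder, alder, alder, alder ✓
Two rows agree on {WeightKg, Port} but differ on ShipID, so {WeightKg, Port} -> ShipID does not hold.

No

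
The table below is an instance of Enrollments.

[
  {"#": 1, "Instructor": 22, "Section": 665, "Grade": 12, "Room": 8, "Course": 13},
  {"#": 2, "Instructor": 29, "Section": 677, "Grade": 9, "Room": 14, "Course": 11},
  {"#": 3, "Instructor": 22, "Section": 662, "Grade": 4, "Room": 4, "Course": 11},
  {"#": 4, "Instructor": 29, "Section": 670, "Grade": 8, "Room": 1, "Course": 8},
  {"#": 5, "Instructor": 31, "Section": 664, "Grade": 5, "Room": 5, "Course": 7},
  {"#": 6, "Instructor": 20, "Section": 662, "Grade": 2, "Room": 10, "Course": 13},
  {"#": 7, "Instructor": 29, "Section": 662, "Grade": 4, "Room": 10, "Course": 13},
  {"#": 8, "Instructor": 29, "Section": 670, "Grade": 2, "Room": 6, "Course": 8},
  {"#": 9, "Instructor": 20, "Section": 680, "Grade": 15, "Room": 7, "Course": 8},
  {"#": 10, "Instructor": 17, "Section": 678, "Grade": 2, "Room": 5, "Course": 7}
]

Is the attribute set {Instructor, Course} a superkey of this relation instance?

No

Rows 4 and 8 have the same {Instructor, Course} value (Instructor=29, Course=8) but are distinct tuples, so {Instructor, Course} does not determine every attribute — not a superkey.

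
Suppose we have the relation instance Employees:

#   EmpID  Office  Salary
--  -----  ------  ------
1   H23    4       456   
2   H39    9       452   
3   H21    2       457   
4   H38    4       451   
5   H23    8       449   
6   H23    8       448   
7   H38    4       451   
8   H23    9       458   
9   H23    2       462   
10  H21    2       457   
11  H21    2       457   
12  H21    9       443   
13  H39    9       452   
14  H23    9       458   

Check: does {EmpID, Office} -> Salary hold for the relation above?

(EmpID=H23, Office=4): row 1 → Salary = 456 ✓
(EmpID=H39, Office=9): rows 2, 13 → Salary = 452, 452 ✓
(EmpID=H21, Office=2): rows 3, 10, 11 → Salary = 457, 457, 457 ✓
(EmpID=H38, Office=4): rows 4, 7 → Salary = 451, 451 ✓
(EmpID=H23, Office=8): rows 5, 6 → Salary takes values {449, 448} — violation
(EmpID=H23, Office=9): rows 8, 14 → Salary = 458, 458 ✓
(EmpID=H23, Office=2): row 9 → Salary = 462 ✓
(EmpID=H21, Office=9): row 12 → Salary = 443 ✓
Two rows agree on {EmpID, Office} but differ on Salary, so {EmpID, Office} -> Salary does not hold.

No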